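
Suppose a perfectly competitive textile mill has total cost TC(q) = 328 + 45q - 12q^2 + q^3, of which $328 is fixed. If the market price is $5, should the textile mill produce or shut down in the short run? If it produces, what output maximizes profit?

Variable cost is VC = 45q - 12q^2 + q^3, so AVC = VC/q = 45 - 12q + q^2 and MC = dTC/dq = 45 - 24q + 3q^2.
AVC is minimized where dAVC/dq = -12 + 2q = 0, at q = 6; min AVC = 45 - 12·6 + 6^2 = $9.
With P < min AVC ($5 < $9), every unit sold adds to the loss.
Shutting down limits the loss to fixed cost, $328.

Shut down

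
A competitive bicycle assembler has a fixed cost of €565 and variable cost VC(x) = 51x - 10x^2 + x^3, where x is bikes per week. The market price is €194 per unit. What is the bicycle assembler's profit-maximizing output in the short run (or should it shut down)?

Variable cost is VC = 51x - 10x^2 + x^3, so AVC = VC/x = 51 - 10x + x^2 and MC = dTC/dx = 51 - 20x + 3x^2.
AVC hits its minimum where MC = AVC, at x = 5, giving min AVC = 51 - 10·5 + 5^2 = €26.
Because €194 ≥ €26, revenue can cover variable cost; the firm operates.
Solving P = MC: -143 - 20x + 3x^2 = 0 ⇒ x = -13/3 or 11. On the upward-sloping branch, x* = 11.
Check: AVC at x = 11 is €62 ≤ P, so revenue covers variable cost.
Profit = P·x − TC = 194·11 − 1247 = €887.

Produce at x = 11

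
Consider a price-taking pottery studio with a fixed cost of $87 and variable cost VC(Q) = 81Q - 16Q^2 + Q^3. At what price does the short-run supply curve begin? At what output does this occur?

The firm shuts down when price falls below the minimum of average variable cost. AVC = VC/Q = 81 - 16Q + Q^2.
At the minimum of AVC, MC = AVC. MC = 81 - 32Q + 3Q^2; setting MC = AVC gives 2Q^2 - 16Q = 0, so Q = 8. min AVC = 17.
For P < $17 the firm produces nothing.

$17 per unit, at Q = 8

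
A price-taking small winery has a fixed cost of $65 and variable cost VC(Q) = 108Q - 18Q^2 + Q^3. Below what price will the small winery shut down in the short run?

The shutdown price is the minimum of AVC. VC = 108Q - 18Q^2 + Q^3, so AVC = 108 - 18Q + Q^2.
dAVC/dQ = -18 + 2Q = 0 gives Q = 9. min AVC = 108 - 18·9 + 9^2 = 27.
So the shutdown price is $27.

$27 per unit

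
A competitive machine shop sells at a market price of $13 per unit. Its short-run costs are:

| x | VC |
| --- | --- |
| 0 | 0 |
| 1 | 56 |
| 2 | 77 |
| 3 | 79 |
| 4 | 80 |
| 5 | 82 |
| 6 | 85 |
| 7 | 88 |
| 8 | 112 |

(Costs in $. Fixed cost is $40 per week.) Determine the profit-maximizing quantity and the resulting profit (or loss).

x = 7; profit = -$37

Tabulate TR − TC: x=0: -40; x=1: -83; x=2: -91; x=3: -80; x=4: -68; x=5: -57; x=6: -47; x=7: -37; x=8: -48.
Profit is maximized at x = 7. AVC there is 88/7 = $12.57 ≤ P, so producing beats shutting down (which would give -$40).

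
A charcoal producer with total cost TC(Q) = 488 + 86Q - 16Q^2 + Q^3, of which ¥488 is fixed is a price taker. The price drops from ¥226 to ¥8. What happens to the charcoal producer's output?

Output falls from 14 to 0 (the firm shuts down)

AVC = 86 - 16Q + Q^2, minimized at Q = 8 where min AVC = ¥22. MC = 86 - 32Q + 3Q^2.
With P = ¥226 above the shutdown price, P = MC gives Q = 14.
At P = ¥8 < min AVC = ¥22, price no longer covers variable cost at any output, so the firm shuts down: Q = 0.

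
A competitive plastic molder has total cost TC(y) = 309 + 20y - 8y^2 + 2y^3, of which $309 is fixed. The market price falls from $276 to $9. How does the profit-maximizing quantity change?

Output falls from 8 to 0 (the firm shuts down)

MC = 20 - 16y + 6y^2; the shutdown threshold is min AVC = $12 (at y = 2).
With P = $276 above the shutdown price, P = MC gives y = 8.
At P = $9 < min AVC = $12, price no longer covers variable cost at any output, so the firm shuts down: y = 0.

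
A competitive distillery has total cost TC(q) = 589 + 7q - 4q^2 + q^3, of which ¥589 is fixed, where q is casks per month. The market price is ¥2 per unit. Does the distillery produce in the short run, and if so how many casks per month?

Strip out fixed cost: VC = 7q - 4q^2 + q^3. Then AVC = 7 - 4q + q^2 and MC = 7 - 8q + 3q^2.
The AVC parabola has its vertex at q = 4/2 = 2, where AVC = 7 - 4·2 + 2^2 = ¥3.
Since P = ¥2 < min AVC = ¥3, price fails to cover variable cost at any output.
The firm minimizes its loss by shutting down and losing only its fixed cost of ¥589.

Shut down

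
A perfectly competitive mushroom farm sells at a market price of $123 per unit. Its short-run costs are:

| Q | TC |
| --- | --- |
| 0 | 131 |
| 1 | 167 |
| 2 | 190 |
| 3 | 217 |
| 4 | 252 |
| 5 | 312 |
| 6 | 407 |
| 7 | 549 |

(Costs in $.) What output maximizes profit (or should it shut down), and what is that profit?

Q = 6; profit = $331

Profit at each row (π = 123Q − TC): Q=0: -131; Q=1: -44; Q=2: 56; Q=3: 152; Q=4: 240; Q=5: 303; Q=6: 331; Q=7: 312.
Profit is maximized at Q = 6. AVC there is 276/6 = $46 ≤ P, so producing beats shutting down (which would give -$131).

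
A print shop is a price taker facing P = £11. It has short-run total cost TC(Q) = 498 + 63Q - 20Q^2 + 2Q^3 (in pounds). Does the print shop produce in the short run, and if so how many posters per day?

Shut down

Strip out fixed cost: VC = 63Q - 20Q^2 + 2Q^3. Then AVC = 63 - 20Q + 2Q^2 and MC = 63 - 40Q + 6Q^2.
The AVC parabola has its vertex at Q = 20/4 = 5, where AVC = 63 - 20·5 + 2·5^2 = £13.
P = £11 lies below min AVC = £13; no output level covers variable cost.
Best response: produce nothing and absorb the £498 fixed cost.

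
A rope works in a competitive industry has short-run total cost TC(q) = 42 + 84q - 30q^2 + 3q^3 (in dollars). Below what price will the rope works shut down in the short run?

$9 per unit

Short-run supply begins at min AVC. From VC = 84q - 30q^2 + 3q^3, AVC = 84 - 30q + 3q^2.
At the minimum of AVC, MC = AVC. MC = 84 - 60q + 9q^2; setting MC = AVC gives 6q^2 - 30q = 0, so q = 5. min AVC = 9.
For P < $9 the firm produces nothing.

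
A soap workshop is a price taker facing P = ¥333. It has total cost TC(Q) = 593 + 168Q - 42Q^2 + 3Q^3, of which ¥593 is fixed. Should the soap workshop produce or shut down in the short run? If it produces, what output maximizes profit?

Produce at Q = 11

Strip out fixed cost: VC = 168Q - 42Q^2 + 3Q^3. Then AVC = 168 - 42Q + 3Q^2 and MC = 168 - 84Q + 9Q^2.
The AVC parabola has its vertex at Q = 42/6 = 7, where AVC = 168 - 42·7 + 3·7^2 = ¥21.
P = ¥333 exceeds min AVC = ¥21, so the firm stays open.
Solving P = MC: -165 - 84Q + 9Q^2 = 0 ⇒ Q = -5/3 or 11. On the upward-sloping branch, Q* = 11.
Check: AVC at Q = 11 is ¥69 ≤ P, so revenue covers variable cost.
Profit = P·Q − TC = 333·11 − 1352 = ¥2311.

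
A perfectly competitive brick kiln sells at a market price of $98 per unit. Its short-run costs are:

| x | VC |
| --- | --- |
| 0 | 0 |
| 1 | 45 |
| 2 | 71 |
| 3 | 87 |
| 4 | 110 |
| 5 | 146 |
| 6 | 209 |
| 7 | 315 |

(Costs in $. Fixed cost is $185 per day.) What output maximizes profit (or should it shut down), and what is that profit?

Profit at each row (π = 98x − TC): x=0: -185; x=1: -132; x=2: -60; x=3: 22; x=4: 97; x=5: 159; x=6: 194; x=7: 186.
Profit is maximized at x = 6. AVC there is 209/6 = $34.83 ≤ P, so producing beats shutting down (which would give -$185).

x = 6; profit = $194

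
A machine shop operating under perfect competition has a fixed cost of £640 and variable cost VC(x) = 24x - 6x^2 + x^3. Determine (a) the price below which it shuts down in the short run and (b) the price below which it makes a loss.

Shutdown price = £15; break-even price = £120

Shutdown price = min AVC. AVC = 24 - 6x + x^2, with vertex at x = 3 and minimum £15.
ATC = 640/x + 24 - 6x + x^2. Setting dATC/dx = −640/x^2 − 6 + 2x = 0 gives x = 8 (since 2·8^3 − 6·8^2 = 640).
min ATC = 640/8 + 24 − 6·8 + 8^2 = £120. That is the break-even price.
Between these two prices the firm operates at a loss; above £120 it earns a profit.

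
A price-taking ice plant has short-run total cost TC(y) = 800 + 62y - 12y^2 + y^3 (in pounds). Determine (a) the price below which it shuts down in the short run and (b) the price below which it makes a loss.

Shutdown price = min AVC. AVC = 62 - 12y + y^2, with vertex at y = 6 and minimum £26.
ATC = 800/y + 62 - 12y + y^2. Setting dATC/dy = −800/y^2 − 12 + 2y = 0 gives y = 10 (since 2·10^3 − 12·10^2 = 800).
min ATC = 800/10 + 62 − 12·10 + 10^2 = £122. That is the break-even price.
Between these two prices the firm operates at a loss; above £122 it earns a profit.

Shutdown price = £26; break-even price = £122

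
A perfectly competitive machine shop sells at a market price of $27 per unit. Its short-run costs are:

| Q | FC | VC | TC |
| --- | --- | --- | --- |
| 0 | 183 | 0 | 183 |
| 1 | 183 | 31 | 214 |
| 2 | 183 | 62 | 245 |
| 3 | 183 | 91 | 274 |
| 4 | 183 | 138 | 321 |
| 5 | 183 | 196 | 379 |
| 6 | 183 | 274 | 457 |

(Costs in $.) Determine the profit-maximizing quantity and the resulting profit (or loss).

Q = 0 (shut down); profit = -$183

Profit at each row (π = 27Q − TC): Q=0: -183; Q=1: -187; Q=2: -191; Q=3: -193; Q=4: -213; Q=5: -244; Q=6: -295.
Profit is highest at Q = 0. Equivalently, the lowest AVC in the table is 91/3 ≈ $30.33 at Q = 3, and P = $27 falls below it — price never covers variable cost, so the firm shuts down and loses only its fixed cost.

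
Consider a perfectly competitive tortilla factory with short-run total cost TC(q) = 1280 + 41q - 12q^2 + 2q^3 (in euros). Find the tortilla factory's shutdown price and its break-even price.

Shutdown price = €23; break-even price = €233

Shutdown price = min AVC. AVC = 41 - 12q + 2q^2, with vertex at q = 3 and minimum €23.
ATC = 1280/q + 41 - 12q + 2q^2. Setting dATC/dq = −1280/q^2 − 12 + 4q = 0 gives q = 8 (since 4·8^3 − 12·8^2 = 1280).
min ATC = 1280/8 + 41 − 12·8 + 2·8^2 = €233. That is the break-even price.
For €23 ≤ P < €233 the firm produces at a loss; below €23 it shuts down.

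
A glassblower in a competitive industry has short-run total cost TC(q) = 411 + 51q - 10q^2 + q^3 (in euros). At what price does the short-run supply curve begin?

The shutdown price is the minimum of AVC. VC = 51q - 10q^2 + q^3, so AVC = 51 - 10q + q^2.
At the minimum of AVC, MC = AVC. MC = 51 - 20q + 3q^2; setting MC = AVC gives 2q^2 - 10q = 0, so q = 5. min AVC = 26.
For P < €26 the firm produces nothing.

€26 per unit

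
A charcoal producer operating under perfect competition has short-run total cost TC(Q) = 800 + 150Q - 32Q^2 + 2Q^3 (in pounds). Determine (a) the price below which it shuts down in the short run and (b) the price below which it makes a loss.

Shutdown price = £22; break-even price = £110

Shutdown price = min AVC. AVC = 150 - 32Q + 2Q^2, with vertex at Q = 8 and minimum £22.
ATC = 800/Q + 150 - 32Q + 2Q^2. Setting dATC/dQ = −800/Q^2 − 32 + 4Q = 0 gives Q = 10 (since 4·10^3 − 32·10^2 = 800).
min ATC = 800/10 + 150 − 32·10 + 2·10^2 = £110. That is the break-even price.
For £22 ≤ P < £110 the firm produces at a loss; below £22 it shuts down.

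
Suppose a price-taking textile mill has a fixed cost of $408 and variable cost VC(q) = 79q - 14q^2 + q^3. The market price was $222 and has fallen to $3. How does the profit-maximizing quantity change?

Output falls from 13 to 0 (the firm shuts down)

AVC = 79 - 14q + q^2, minimized at q = 7 where min AVC = $30. MC = 79 - 28q + 3q^2.
With P = $222 above the shutdown price, P = MC gives q = 13.
At P = $3 < min AVC = $30, price no longer covers variable cost at any output, so the firm shuts down: q = 0.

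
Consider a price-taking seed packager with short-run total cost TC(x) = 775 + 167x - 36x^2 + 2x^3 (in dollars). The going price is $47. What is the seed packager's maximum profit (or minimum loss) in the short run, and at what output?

AVC = 167 - 36x + 2x^2 has its minimum $5 at x = 9; price $47 clears that bar, so the firm operates.
With MC = 167 - 72x + 6x^2, P = MC on the upward-sloping part at x* = 10.
TR = 47·10 = 470. TC = 775 + 70 = 845. Profit = 470 − 845 = -$375.
Shutting down would mean losing the fixed cost of $775, so operating at a loss of $375 is better by $400.

Profit = -$375 at x = 10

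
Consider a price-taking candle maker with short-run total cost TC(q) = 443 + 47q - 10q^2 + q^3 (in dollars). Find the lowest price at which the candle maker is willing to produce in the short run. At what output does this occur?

$22 per unit, at q = 5

The shutdown price is the minimum of AVC. VC = 47q - 10q^2 + q^3, so AVC = 47 - 10q + q^2.
At the minimum of AVC, MC = AVC. MC = 47 - 20q + 3q^2; setting MC = AVC gives 2q^2 - 10q = 0, so q = 5. min AVC = 22.
So the shutdown price is $22.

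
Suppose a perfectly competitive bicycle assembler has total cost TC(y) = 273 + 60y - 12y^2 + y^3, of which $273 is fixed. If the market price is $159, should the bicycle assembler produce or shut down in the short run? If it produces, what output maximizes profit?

Produce at y = 11

From TC, MC = TC'(y) = 60 - 24y + 3y^2 and AVC = VC/y = 60 - 12y + y^2.
AVC hits its minimum where MC = AVC, at y = 6, giving min AVC = 60 - 12·6 + 6^2 = $24.
Because $159 ≥ $24, revenue can cover variable cost; the firm operates.
Set P = MC: 159 = 60 - 24y + 3y^2 → -99 - 24y + 3y^2 = 0. The roots are y = -3 and y = 11; the profit-maximizing output is on the rising part of MC, so y* = 11.
Check: AVC at y = 11 is $49 ≤ P, so revenue covers variable cost.
Profit = P·y − TC = 159·11 − 812 = $937.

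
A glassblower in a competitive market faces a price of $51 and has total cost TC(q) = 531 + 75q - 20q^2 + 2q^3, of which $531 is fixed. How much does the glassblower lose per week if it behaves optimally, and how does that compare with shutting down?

AVC = 75 - 20q + 2q^2 has its minimum $25 at q = 5; price $51 clears that bar, so the firm operates.
MC = 75 - 40q + 6q^2. Setting P = MC and taking the root on the rising branch gives q* = 6.
TR = 51·6 = 306. TC = 531 + 162 = 693. Profit = 306 − 693 = -$387.
Shutting down would mean losing the fixed cost of $531, so operating at a loss of $387 is better by $144.

Profit = -$387 at q = 6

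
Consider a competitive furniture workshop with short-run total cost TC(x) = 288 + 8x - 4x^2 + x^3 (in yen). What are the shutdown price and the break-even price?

Shutdown price = ¥4; break-even price = ¥68

Shutdown price = min AVC. AVC = 8 - 4x + x^2, with vertex at x = 2 and minimum ¥4.
ATC = 288/x + 8 - 4x + x^2. Setting dATC/dx = −288/x^2 − 4 + 2x = 0 gives x = 6 (since 2·6^3 − 4·6^2 = 288).
min ATC = 288/6 + 8 − 4·6 + 6^2 = ¥68. That is the break-even price.
Between these two prices the firm operates at a loss; above ¥68 it earns a profit.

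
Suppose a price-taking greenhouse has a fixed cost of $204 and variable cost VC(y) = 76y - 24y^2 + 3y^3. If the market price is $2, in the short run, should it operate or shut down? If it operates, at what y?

Strip out fixed cost: VC = 76y - 24y^2 + 3y^3. Then AVC = 76 - 24y + 3y^2 and MC = 76 - 48y + 9y^2.
AVC hits its minimum where MC = AVC, at y = 4, giving min AVC = 76 - 24·4 + 3·4^2 = $28.
With P < min AVC ($2 < $28), every unit sold adds to the loss.
Shutting down limits the loss to fixed cost, $204.

Shut down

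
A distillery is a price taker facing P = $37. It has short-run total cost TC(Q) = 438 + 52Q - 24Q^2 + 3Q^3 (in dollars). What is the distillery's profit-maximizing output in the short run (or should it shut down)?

Variable cost is VC = 52Q - 24Q^2 + 3Q^3, so AVC = VC/Q = 52 - 24Q + 3Q^2 and MC = dTC/dQ = 52 - 48Q + 9Q^2.
AVC hits its minimum where MC = AVC, at Q = 4, giving min AVC = 52 - 24·4 + 3·4^2 = $4.
Since P = $37 ≥ min AVC = $4, price covers variable cost and the firm should produce.
Set P = MC: 37 = 52 - 48Q + 9Q^2 → 15 - 48Q + 9Q^2 = 0. The roots are Q = 1/3 and Q = 5; the profit-maximizing output is on the rising part of MC, so Q* = 5.
Check: AVC at Q = 5 is $7 ≤ P, so revenue covers variable cost.
Profit = P·Q − TC = 37·5 − 473 = -$288, a loss, but smaller than the $438 fixed cost the firm would lose by shutting down.

Produce at Q = 5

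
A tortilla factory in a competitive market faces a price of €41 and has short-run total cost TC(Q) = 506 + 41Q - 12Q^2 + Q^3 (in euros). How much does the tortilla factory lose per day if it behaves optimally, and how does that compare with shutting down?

Profit = -€250 at Q = 8

AVC = 41 - 12Q + Q^2 has its minimum €5 at Q = 6; price €41 clears that bar, so the firm operates.
With MC = 41 - 24Q + 3Q^2, P = MC on the upward-sloping part at Q* = 8.
TR = 41·8 = 328. TC = 506 + 72 = 578. Profit = 328 − 578 = -€250.
By producing, the firm covers all variable cost plus €256 of fixed cost; shutting down would lose the full €506.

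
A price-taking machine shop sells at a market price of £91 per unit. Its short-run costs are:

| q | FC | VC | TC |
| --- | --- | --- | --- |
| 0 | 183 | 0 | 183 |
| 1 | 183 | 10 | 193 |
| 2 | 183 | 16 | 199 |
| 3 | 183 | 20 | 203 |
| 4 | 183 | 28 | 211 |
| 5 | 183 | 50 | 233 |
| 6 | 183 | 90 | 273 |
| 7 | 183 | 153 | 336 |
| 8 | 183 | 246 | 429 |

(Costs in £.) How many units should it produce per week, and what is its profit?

Compute π = P·q − TC at each output: q=0: -183; q=1: -102; q=2: -17; q=3: 70; q=4: 153; q=5: 222; q=6: 273; q=7: 301; q=8: 299.
Profit is maximized at q = 7. AVC there is 153/7 = £21.86 ≤ P, so producing beats shutting down (which would give -£183).

q = 7; profit = £301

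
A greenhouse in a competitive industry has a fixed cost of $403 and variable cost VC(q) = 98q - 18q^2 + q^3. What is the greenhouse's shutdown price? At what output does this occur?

Short-run supply begins at min AVC. From VC = 98q - 18q^2 + q^3, AVC = 98 - 18q + q^2.
At the minimum of AVC, MC = AVC. MC = 98 - 36q + 3q^2; setting MC = AVC gives 2q^2 - 18q = 0, so q = 9. min AVC = 17.
The firm shuts down for any P below $17.

$17 per unit, at q = 9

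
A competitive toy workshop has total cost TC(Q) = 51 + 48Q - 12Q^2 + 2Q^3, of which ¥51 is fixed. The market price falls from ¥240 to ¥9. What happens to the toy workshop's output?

Output falls from 8 to 0 (the firm shuts down)

AVC = 48 - 12Q + 2Q^2, minimized at Q = 3 where min AVC = ¥30. MC = 48 - 24Q + 6Q^2.
With P = ¥240 above the shutdown price, P = MC gives Q = 8.
At P = ¥9 < min AVC = ¥30, price no longer covers variable cost at any output, so the firm shuts down: Q = 0.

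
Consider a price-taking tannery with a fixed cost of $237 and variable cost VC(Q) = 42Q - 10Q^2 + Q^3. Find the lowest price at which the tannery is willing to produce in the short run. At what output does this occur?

$17 per unit, at Q = 5

The shutdown price is the minimum of AVC. VC = 42Q - 10Q^2 + Q^3, so AVC = 42 - 10Q + Q^2.
At the minimum of AVC, MC = AVC. MC = 42 - 20Q + 3Q^2; setting MC = AVC gives 2Q^2 - 10Q = 0, so Q = 5. min AVC = 17.
For P < $17 the firm produces nothing.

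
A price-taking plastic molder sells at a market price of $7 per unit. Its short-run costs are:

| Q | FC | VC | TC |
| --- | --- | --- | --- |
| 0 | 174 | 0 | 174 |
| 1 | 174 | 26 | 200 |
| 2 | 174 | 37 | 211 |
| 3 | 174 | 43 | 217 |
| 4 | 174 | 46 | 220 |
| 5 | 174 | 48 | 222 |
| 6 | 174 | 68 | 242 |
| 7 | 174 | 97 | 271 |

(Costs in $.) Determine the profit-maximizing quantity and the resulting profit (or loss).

Profit at each row (π = 7Q − TC): Q=0: -174; Q=1: -193; Q=2: -197; Q=3: -196; Q=4: -192; Q=5: -187; Q=6: -200; Q=7: -222.
Profit is highest at Q = 0. Equivalently, the lowest AVC in the table is 48/5 ≈ $9.60 at Q = 5, and P = $7 falls below it — price never covers variable cost, so the firm shuts down and loses only its fixed cost.

Q = 0 (shut down); profit = -$174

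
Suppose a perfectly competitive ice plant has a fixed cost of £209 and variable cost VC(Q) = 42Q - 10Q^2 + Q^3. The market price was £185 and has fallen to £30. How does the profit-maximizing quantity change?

Output falls from 11 to 6

AVC = 42 - 10Q + Q^2, minimized at Q = 5 where min AVC = £17. MC = 42 - 20Q + 3Q^2.
With P = £185 above the shutdown price, P = MC gives Q = 11.
At P = £30 ≥ min AVC, set P = MC: Q = 6. The firm stays open but cuts output.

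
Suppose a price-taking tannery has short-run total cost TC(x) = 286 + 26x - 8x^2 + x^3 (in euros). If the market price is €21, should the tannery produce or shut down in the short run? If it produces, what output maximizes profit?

Produce at x = 5

From TC, MC = TC'(x) = 26 - 16x + 3x^2 and AVC = VC/x = 26 - 8x + x^2.
The AVC parabola has its vertex at x = 8/2 = 4, where AVC = 26 - 8·4 + 4^2 = €10.
P = €21 exceeds min AVC = €10, so the firm stays open.
P = MC gives 5 - 16x + 3x^2 = 0, with roots 1/3 and 5. Take the larger (rising MC): x* = 5.
Check: AVC at x = 5 is €11 ≤ P, so revenue covers variable cost.
Profit = P·x − TC = 21·5 − 341 = -€236, a loss, but smaller than the €286 fixed cost the firm would lose by shutting down.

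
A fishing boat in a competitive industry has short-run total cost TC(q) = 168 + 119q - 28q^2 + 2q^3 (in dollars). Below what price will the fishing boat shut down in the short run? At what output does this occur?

The firm shuts down when price falls below the minimum of average variable cost. AVC = VC/q = 119 - 28q + 2q^2.
dAVC/dq = -28 + 4q = 0 gives q = 7. min AVC = 119 - 28·7 + 2·7^2 = 21.
So the shutdown price is $21.

$21 per unit, at q = 7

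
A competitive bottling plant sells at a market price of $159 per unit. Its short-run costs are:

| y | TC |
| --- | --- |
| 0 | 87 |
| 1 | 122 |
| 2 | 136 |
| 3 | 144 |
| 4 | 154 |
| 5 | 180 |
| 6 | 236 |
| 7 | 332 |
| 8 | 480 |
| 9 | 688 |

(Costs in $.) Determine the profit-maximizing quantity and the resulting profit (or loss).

y = 8; profit = $792

Profit at each row (π = 159y − TC): y=0: -87; y=1: 37; y=2: 182; y=3: 333; y=4: 482; y=5: 615; y=6: 718; y=7: 781; y=8: 792; y=9: 743.
Profit is maximized at y = 8. AVC there is 393/8 = $49.12 ≤ P, so producing beats shutting down (which would give -$87).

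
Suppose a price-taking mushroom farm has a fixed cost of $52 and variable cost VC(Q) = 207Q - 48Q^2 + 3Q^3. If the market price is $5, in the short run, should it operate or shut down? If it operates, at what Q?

Variable cost is VC = 207Q - 48Q^2 + 3Q^3, so AVC = VC/Q = 207 - 48Q + 3Q^2 and MC = dTC/dQ = 207 - 96Q + 9Q^2.
AVC hits its minimum where MC = AVC, at Q = 8, giving min AVC = 207 - 48·8 + 3·8^2 = $15.
Since P = $5 < min AVC = $15, price fails to cover variable cost at any output.
Shutting down limits the loss to fixed cost, $52.

Shut down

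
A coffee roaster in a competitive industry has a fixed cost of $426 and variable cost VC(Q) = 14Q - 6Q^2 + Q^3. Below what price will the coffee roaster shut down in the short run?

$5 per unit

The shutdown price is the minimum of AVC. VC = 14Q - 6Q^2 + Q^3, so AVC = 14 - 6Q + Q^2.
At the minimum of AVC, MC = AVC. MC = 14 - 12Q + 3Q^2; setting MC = AVC gives 2Q^2 - 6Q = 0, so Q = 3. min AVC = 5.
So the shutdown price is $5.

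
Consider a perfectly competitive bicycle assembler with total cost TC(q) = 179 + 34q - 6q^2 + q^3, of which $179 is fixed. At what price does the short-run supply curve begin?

$25 per unit

Short-run supply begins at min AVC. From VC = 34q - 6q^2 + q^3, AVC = 34 - 6q + q^2.
At the minimum of AVC, MC = AVC. MC = 34 - 12q + 3q^2; setting MC = AVC gives 2q^2 - 6q = 0, so q = 3. min AVC = 25.
The firm shuts down for any P below $25.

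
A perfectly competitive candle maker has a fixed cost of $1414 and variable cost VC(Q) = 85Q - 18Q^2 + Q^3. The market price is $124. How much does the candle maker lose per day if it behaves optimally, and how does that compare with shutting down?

Profit = -$62 at Q = 13

AVC = 85 - 18Q + Q^2; min AVC = $4 at Q = 9. Since P = $124 ≥ min AVC, the firm produces.
With MC = 85 - 36Q + 3Q^2, P = MC on the upward-sloping part at Q* = 13.
TR = 124·13 = 1612. TC = 1414 + 260 = 1674. Profit = 1612 − 1674 = -$62.
By producing, the firm covers all variable cost plus $1352 of fixed cost; shutting down would lose the full $1414.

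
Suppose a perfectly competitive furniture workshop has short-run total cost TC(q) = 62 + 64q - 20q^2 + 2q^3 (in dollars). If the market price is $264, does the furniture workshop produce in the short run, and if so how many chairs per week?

Variable cost is VC = 64q - 20q^2 + 2q^3, so AVC = VC/q = 64 - 20q + 2q^2 and MC = dTC/dq = 64 - 40q + 6q^2.
AVC hits its minimum where MC = AVC, at q = 5, giving min AVC = 64 - 20·5 + 2·5^2 = $14.
Because $264 ≥ $14, revenue can cover variable cost; the firm operates.
P = MC gives -200 - 40q + 6q^2 = 0, with roots -10/3 and 10. Take the larger (rising MC): q* = 10.
Check: AVC at q = 10 is $64 ≤ P, so revenue covers variable cost.
Profit = P·q − TC = 264·10 − 702 = $1938.

Produce at q = 10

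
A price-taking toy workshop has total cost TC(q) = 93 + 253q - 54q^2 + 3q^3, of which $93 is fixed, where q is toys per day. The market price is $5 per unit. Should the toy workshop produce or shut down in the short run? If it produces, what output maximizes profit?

Variable cost is VC = 253q - 54q^2 + 3q^3, so AVC = VC/q = 253 - 54q + 3q^2 and MC = dTC/dq = 253 - 108q + 9q^2.
The AVC parabola has its vertex at q = 54/6 = 9, where AVC = 253 - 54·9 + 3·9^2 = $10.
With P < min AVC ($5 < $10), every unit sold adds to the loss.
Best response: produce nothing and absorb the $93 fixed cost.

Shut down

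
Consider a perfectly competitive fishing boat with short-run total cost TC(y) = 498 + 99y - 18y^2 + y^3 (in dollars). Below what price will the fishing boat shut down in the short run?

The shutdown price is the minimum of AVC. VC = 99y - 18y^2 + y^3, so AVC = 99 - 18y + y^2.
At the minimum of AVC, MC = AVC. MC = 99 - 36y + 3y^2; setting MC = AVC gives 2y^2 - 18y = 0, so y = 9. min AVC = 18.
For P < $18 the firm produces nothing.

$18 per unit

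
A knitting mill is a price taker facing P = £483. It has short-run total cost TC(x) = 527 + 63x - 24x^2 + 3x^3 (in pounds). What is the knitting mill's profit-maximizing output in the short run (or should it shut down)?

Produce at x = 10

Strip out fixed cost: VC = 63x - 24x^2 + 3x^3. Then AVC = 63 - 24x + 3x^2 and MC = 63 - 48x + 9x^2.
AVC is minimized where dAVC/dx = -24 + 6x = 0, at x = 4; min AVC = 63 - 24·4 + 3·4^2 = £15.
Because £483 ≥ £15, revenue can cover variable cost; the firm operates.
Solving P = MC: -420 - 48x + 9x^2 = 0 ⇒ x = -14/3 or 10. On the upward-sloping branch, x* = 10.
Check: AVC at x = 10 is £123 ≤ P, so revenue covers variable cost.
Profit = P·x − TC = 483·10 − 1757 = £3073.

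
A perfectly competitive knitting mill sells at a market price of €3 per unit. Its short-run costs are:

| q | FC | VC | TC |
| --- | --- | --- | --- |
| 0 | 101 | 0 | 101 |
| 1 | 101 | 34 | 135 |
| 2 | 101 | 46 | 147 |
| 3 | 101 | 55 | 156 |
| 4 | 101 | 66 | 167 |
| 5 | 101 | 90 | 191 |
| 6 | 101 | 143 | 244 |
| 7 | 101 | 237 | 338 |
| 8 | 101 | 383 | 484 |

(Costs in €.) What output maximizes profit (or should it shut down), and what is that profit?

q = 0 (shut down); profit = -€101

Compute π = P·q − TC at each output: q=0: -101; q=1: -132; q=2: -141; q=3: -147; q=4: -155; q=5: -176; q=6: -226; q=7: -317; q=8: -460.
Profit is highest at q = 0. Equivalently, the lowest AVC in the table is 66/4 ≈ €16.50 at q = 4, and P = €3 falls below it — price never covers variable cost, so the firm shuts down and loses only its fixed cost.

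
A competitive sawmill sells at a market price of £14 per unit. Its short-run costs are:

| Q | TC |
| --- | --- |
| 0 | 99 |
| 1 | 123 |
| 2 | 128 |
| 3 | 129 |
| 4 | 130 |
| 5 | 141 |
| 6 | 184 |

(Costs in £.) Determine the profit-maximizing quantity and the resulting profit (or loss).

Q = 5; profit = -£71

Compute π = P·Q − TC at each output: Q=0: -99; Q=1: -109; Q=2: -100; Q=3: -87; Q=4: -74; Q=5: -71; Q=6: -100.
Profit is maximized at Q = 5. AVC there is 42/5 = £8.40 ≤ P, so producing beats shutting down (which would give -£99).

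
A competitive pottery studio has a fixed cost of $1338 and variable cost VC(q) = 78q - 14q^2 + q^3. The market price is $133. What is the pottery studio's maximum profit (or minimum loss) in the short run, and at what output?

AVC = 78 - 14q + q^2 has its minimum $29 at q = 7; price $133 clears that bar, so the firm operates.
With MC = 78 - 28q + 3q^2, P = MC on the upward-sloping part at q* = 11.
TR = 133·11 = 1463. TC = 1338 + 495 = 1833. Profit = 1463 − 1833 = -$370.
Shutting down would mean losing the fixed cost of $1338, so operating at a loss of $370 is better by $968.

Profit = -$370 at q = 11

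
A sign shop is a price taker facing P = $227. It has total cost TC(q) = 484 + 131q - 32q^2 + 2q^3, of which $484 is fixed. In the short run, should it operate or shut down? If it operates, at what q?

Produce at q = 12

Strip out fixed cost: VC = 131q - 32q^2 + 2q^3. Then AVC = 131 - 32q + 2q^2 and MC = 131 - 64q + 6q^2.
The AVC parabola has its vertex at q = 32/4 = 8, where AVC = 131 - 32·8 + 2·8^2 = $3.
P = $227 exceeds min AVC = $3, so the firm stays open.
P = MC gives -96 - 64q + 6q^2 = 0, with roots -4/3 and 12. Take the larger (rising MC): q* = 12.
Check: AVC at q = 12 is $35 ≤ P, so revenue covers variable cost.
Profit = P·q − TC = 227·12 − 904 = $1820.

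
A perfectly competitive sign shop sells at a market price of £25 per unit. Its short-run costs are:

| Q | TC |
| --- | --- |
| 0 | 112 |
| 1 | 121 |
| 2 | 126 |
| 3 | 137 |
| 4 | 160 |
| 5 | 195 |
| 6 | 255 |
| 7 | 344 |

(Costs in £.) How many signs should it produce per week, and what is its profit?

Q = 4; profit = -£60

Compute π = P·Q − TC at each output: Q=0: -112; Q=1: -96; Q=2: -76; Q=3: -62; Q=4: -60; Q=5: -70; Q=6: -105; Q=7: -169.
Profit is maximized at Q = 4. AVC there is 48/4 = £12 ≤ P, so producing beats shutting down (which would give -£112).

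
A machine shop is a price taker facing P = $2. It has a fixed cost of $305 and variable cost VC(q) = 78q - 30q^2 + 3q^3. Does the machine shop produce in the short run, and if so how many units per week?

From TC, MC = TC'(q) = 78 - 60q + 9q^2 and AVC = VC/q = 78 - 30q + 3q^2.
The AVC parabola has its vertex at q = 30/6 = 5, where AVC = 78 - 30·5 + 3·5^2 = $3.
P = $2 lies below min AVC = $3; no output level covers variable cost.
Best response: produce nothing and absorb the $305 fixed cost.

Shut down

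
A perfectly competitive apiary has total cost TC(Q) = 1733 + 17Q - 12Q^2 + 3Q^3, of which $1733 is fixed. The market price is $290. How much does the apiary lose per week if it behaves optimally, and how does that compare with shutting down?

Profit = -$263 at Q = 7

AVC = 17 - 12Q + 3Q^2; min AVC = $5 at Q = 2. Since P = $290 ≥ min AVC, the firm produces.
With MC = 17 - 24Q + 9Q^2, P = MC on the upward-sloping part at Q* = 7.
TR = 290·7 = 2030. TC = 1733 + 560 = 2293. Profit = 2030 − 2293 = -$263.
That loss of $263 beats the $1733 the firm would lose by shutting down; producing recovers $1470 of fixed cost.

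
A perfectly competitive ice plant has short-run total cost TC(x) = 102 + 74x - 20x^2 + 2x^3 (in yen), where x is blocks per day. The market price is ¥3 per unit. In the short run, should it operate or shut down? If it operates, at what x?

From TC, MC = TC'(x) = 74 - 40x + 6x^2 and AVC = VC/x = 74 - 20x + 2x^2.
AVC hits its minimum where MC = AVC, at x = 5, giving min AVC = 74 - 20·5 + 2·5^2 = ¥24.
Since P = ¥3 < min AVC = ¥24, price fails to cover variable cost at any output.
The firm minimizes its loss by shutting down and losing only its fixed cost of ¥102.

Shut down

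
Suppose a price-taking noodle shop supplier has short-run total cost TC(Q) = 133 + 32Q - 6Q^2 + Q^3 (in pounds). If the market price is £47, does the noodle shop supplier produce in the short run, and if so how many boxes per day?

Produce at Q = 5

From TC, MC = TC'(Q) = 32 - 12Q + 3Q^2 and AVC = VC/Q = 32 - 6Q + Q^2.
AVC hits its minimum where MC = AVC, at Q = 3, giving min AVC = 32 - 6·3 + 3^2 = £23.
Since P = £47 ≥ min AVC = £23, price covers variable cost and the firm should produce.
Set P = MC: 47 = 32 - 12Q + 3Q^2 → -15 - 12Q + 3Q^2 = 0. The roots are Q = -1 and Q = 5; the profit-maximizing output is on the rising part of MC, so Q* = 5.
Check: AVC at Q = 5 is £27 ≤ P, so revenue covers variable cost.
Profit = P·Q − TC = 47·5 − 268 = -£33, a loss, but smaller than the £133 fixed cost the firm would lose by shutting down.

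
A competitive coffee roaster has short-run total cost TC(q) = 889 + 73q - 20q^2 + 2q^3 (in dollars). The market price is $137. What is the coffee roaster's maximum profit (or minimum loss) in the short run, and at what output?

AVC = 73 - 20q + 2q^2 has its minimum $23 at q = 5; price $137 clears that bar, so the firm operates.
MC = 73 - 40q + 6q^2. Setting P = MC and taking the root on the rising branch gives q* = 8.
TR = 137·8 = 1096. TC = 889 + 328 = 1217. Profit = 1096 − 1217 = -$121.
Shutting down would mean losing the fixed cost of $889, so operating at a loss of $121 is better by $768.

Profit = -$121 at q = 8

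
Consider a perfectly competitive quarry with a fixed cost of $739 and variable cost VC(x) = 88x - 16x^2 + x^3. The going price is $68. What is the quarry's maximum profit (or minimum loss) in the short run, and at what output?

AVC = 88 - 16x + x^2; min AVC = $24 at x = 8. Since P = $68 ≥ min AVC, the firm produces.
With MC = 88 - 32x + 3x^2, P = MC on the upward-sloping part at x* = 10.
TR = 68·10 = 680. TC = 739 + 280 = 1019. Profit = 680 − 1019 = -$339.
Shutting down would mean losing the fixed cost of $739, so operating at a loss of $339 is better by $400.

Profit = -$339 at x = 10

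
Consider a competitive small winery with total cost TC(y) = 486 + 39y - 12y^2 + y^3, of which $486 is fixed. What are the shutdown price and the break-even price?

Shutdown price = $3; break-even price = $66

AVC = 39 - 12y + y^2; minimized at y = 6, giving min AVC = $3. That is the shutdown price.
ATC = 486/y + 39 - 12y + y^2. Setting dATC/dy = −486/y^2 − 12 + 2y = 0 gives y = 9 (since 2·9^3 − 12·9^2 = 486).
min ATC = 486/9 + 39 − 12·9 + 9^2 = $66. That is the break-even price.
Between these two prices the firm operates at a loss; above $66 it earns a profit.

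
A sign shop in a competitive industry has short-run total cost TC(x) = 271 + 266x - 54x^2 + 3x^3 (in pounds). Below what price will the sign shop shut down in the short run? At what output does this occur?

Short-run supply begins at min AVC. From VC = 266x - 54x^2 + 3x^3, AVC = 266 - 54x + 3x^2.
At the minimum of AVC, MC = AVC. MC = 266 - 108x + 9x^2; setting MC = AVC gives 6x^2 - 54x = 0, so x = 9. min AVC = 23.
For P < £23 the firm produces nothing.

£23 per unit, at x = 9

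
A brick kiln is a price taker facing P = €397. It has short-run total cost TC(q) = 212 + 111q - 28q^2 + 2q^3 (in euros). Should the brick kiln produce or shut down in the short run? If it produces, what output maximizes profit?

Produce at q = 13

From TC, MC = TC'(q) = 111 - 56q + 6q^2 and AVC = VC/q = 111 - 28q + 2q^2.
AVC is minimized where dAVC/dq = -28 + 4q = 0, at q = 7; min AVC = 111 - 28·7 + 2·7^2 = €13.
P = €397 exceeds min AVC = €13, so the firm stays open.
Solving P = MC: -286 - 56q + 6q^2 = 0 ⇒ q = -11/3 or 13. On the upward-sloping branch, q* = 13.
Check: AVC at q = 13 is €85 ≤ P, so revenue covers variable cost.
Profit = P·q − TC = 397·13 − 1317 = €3844.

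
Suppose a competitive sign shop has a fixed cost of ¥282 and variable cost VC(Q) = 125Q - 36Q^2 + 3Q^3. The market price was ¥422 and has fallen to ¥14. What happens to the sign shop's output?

AVC = 125 - 36Q + 3Q^2, minimized at Q = 6 where min AVC = ¥17. MC = 125 - 72Q + 9Q^2.
At P = ¥422 ≥ min AVC, set P = MC on the rising branch: Q = 11.
At P = ¥14 < min AVC = ¥17, price no longer covers variable cost at any output, so the firm shuts down: Q = 0.

Output falls from 11 to 0 (the firm shuts down)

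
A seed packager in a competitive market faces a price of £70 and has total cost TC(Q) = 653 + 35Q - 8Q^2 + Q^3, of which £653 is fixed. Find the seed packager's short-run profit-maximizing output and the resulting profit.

AVC = 35 - 8Q + Q^2; min AVC = £19 at Q = 4. Since P = £70 ≥ min AVC, the firm produces.
MC = 35 - 16Q + 3Q^2. Setting P = MC and taking the root on the rising branch gives Q* = 7.
TR = 70·7 = 490. TC = 653 + 196 = 849. Profit = 490 − 849 = -£359.
By producing, the firm covers all variable cost plus £294 of fixed cost; shutting down would lose the full £653.

Profit = -£359 at Q = 7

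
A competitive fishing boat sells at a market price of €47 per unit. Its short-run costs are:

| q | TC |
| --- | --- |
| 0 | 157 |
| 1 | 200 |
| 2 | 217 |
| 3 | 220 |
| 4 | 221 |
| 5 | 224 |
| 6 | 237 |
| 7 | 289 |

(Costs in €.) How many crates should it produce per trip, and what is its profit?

Tabulate TR − TC: q=0: -157; q=1: -153; q=2: -123; q=3: -79; q=4: -33; q=5: 11; q=6: 45; q=7: 40.
Profit is maximized at q = 6. AVC there is 80/6 = €13.33 ≤ P, so producing beats shutting down (which would give -€157).

q = 6; profit = €45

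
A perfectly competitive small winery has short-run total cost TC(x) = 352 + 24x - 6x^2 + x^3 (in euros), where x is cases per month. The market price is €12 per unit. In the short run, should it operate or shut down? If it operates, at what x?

From TC, MC = TC'(x) = 24 - 12x + 3x^2 and AVC = VC/x = 24 - 6x + x^2.
AVC hits its minimum where MC = AVC, at x = 3, giving min AVC = 24 - 6·3 + 3^2 = €15.
Since P = €12 < min AVC = €15, price fails to cover variable cost at any output.
Shutting down limits the loss to fixed cost, €352.

Shut down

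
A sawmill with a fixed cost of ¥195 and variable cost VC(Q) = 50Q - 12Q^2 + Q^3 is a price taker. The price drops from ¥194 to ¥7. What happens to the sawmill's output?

AVC = 50 - 12Q + Q^2, minimized at Q = 6 where min AVC = ¥14. MC = 50 - 24Q + 3Q^2.
At P = ¥194 ≥ min AVC, set P = MC on the rising branch: Q = 12.
At P = ¥7 < min AVC = ¥14, price no longer covers variable cost at any output, so the firm shuts down: Q = 0.

Output falls from 12 to 0 (the firm shuts down)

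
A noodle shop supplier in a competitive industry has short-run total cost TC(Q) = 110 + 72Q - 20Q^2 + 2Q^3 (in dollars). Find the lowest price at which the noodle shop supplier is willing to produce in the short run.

The shutdown price is the minimum of AVC. VC = 72Q - 20Q^2 + 2Q^3, so AVC = 72 - 20Q + 2Q^2.
At the minimum of AVC, MC = AVC. MC = 72 - 40Q + 6Q^2; setting MC = AVC gives 4Q^2 - 20Q = 0, so Q = 5. min AVC = 22.
So the shutdown price is $22.

$22 per unit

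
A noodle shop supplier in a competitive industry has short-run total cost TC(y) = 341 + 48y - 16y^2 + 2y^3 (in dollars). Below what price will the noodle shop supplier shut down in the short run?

The firm shuts down when price falls below the minimum of average variable cost. AVC = VC/y = 48 - 16y + 2y^2.
dAVC/dy = -16 + 4y = 0 gives y = 4. min AVC = 48 - 16·4 + 2·4^2 = 16.
For P < $16 the firm produces nothing.

$16 per unit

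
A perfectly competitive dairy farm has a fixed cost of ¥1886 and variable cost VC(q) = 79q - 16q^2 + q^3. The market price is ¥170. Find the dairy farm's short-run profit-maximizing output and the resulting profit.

Profit = -¥196 at q = 13

AVC = 79 - 16q + q^2; min AVC = ¥15 at q = 8. Since P = ¥170 ≥ min AVC, the firm produces.
MC = 79 - 32q + 3q^2. Setting P = MC and taking the root on the rising branch gives q* = 13.
TR = 170·13 = 2210. TC = 1886 + 520 = 2406. Profit = 2210 − 2406 = -¥196.
Shutting down would mean losing the fixed cost of ¥1886, so operating at a loss of ¥196 is better by ¥1690.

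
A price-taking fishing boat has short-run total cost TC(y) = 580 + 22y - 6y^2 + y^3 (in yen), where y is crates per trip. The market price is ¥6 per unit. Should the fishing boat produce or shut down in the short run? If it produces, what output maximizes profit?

Shut down

Variable cost is VC = 22y - 6y^2 + y^3, so AVC = VC/y = 22 - 6y + y^2 and MC = dTC/dy = 22 - 12y + 3y^2.
AVC hits its minimum where MC = AVC, at y = 3, giving min AVC = 22 - 6·3 + 3^2 = ¥13.
P = ¥6 lies below min AVC = ¥13; no output level covers variable cost.
Best response: produce nothing and absorb the ¥580 fixed cost.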